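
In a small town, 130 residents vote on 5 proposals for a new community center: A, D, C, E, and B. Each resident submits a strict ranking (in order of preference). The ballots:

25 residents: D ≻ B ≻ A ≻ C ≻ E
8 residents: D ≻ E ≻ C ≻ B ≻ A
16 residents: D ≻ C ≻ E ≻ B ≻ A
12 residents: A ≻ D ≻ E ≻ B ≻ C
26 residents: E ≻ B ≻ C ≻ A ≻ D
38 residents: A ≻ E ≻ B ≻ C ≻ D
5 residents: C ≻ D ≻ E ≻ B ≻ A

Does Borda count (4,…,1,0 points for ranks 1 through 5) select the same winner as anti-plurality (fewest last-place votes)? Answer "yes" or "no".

no

Borda — scores: A 276, D 247, C 199, E 308, B 270. Winner: E.
Anti-plurality — last-place votes: A 29, D 64, C 12, E 25, B 0. Winner: B.
The two methods disagree.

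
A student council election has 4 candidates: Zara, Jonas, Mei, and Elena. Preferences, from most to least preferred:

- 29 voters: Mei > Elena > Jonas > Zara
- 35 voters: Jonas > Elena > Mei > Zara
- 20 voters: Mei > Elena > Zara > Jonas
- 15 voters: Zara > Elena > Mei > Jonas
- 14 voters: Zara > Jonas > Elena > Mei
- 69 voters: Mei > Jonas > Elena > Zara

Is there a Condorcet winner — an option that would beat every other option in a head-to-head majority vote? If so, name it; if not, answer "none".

Mei vs Zara: 153–29 for Mei.
Mei vs Jonas: 133–49 for Mei.
Mei vs Elena: 118–64 for Mei.
Mei beats every other option head-to-head.

Mei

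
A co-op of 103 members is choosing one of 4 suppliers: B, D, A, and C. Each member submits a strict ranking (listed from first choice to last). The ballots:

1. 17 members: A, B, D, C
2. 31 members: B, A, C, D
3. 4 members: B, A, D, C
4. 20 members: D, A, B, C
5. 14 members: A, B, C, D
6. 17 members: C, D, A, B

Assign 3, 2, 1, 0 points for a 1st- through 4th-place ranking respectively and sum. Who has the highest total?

B: 17·2 + 31·3 + 4·3 + 20·1 + 14·2 + 17·0 = 187
D: 17·1 + 31·0 + 4·1 + 20·3 + 14·0 + 17·2 = 115
A: 17·3 + 31·2 + 4·2 + 20·2 + 14·3 + 17·1 = 220
C: 17·0 + 31·1 + 4·0 + 20·0 + 14·1 + 17·3 = 96
A has the highest Borda score (220).

A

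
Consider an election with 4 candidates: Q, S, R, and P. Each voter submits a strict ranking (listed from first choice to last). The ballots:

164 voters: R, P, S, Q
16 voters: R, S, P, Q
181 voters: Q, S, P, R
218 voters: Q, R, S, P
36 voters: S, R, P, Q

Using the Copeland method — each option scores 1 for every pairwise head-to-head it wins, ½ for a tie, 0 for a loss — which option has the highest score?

Q: beats S, R, and P → score 3.
S: beats P; loses to Q and R → score 1.
R: beats S and P; loses to Q → score 2.
P: loses to Q, S, and R → score 0.
Q has the best pairwise record.

Q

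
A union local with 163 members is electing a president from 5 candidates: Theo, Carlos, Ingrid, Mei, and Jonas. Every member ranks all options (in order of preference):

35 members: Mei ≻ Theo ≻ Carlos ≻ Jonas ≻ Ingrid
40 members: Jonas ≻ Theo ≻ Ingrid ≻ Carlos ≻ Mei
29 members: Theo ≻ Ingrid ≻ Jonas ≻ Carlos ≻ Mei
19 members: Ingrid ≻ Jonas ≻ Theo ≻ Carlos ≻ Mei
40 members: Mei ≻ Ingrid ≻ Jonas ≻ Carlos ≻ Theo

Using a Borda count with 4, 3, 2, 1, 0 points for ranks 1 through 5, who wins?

Theo: 35·3 + 40·3 + 29·4 + 19·2 + 40·0 = 379
Carlos: 35·2 + 40·1 + 29·1 + 19·1 + 40·1 = 198
Ingrid: 35·0 + 40·2 + 29·3 + 19·4 + 40·3 = 363
Mei: 35·4 + 40·0 + 29·0 + 19·0 + 40·4 = 300
Jonas: 35·1 + 40·4 + 29·2 + 19·3 + 40·2 = 390
Jonas has the highest Borda score (390).

Jonas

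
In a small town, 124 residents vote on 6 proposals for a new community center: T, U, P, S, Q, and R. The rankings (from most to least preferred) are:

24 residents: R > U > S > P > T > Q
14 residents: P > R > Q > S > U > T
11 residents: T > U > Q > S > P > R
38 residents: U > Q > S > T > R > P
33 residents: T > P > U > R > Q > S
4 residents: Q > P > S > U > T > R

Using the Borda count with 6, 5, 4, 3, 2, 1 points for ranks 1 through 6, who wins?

U

T: 24·2 + 14·1 + 11·6 + 38·3 + 33·6 + 4·2 = 448
U: 24·5 + 14·2 + 11·5 + 38·6 + 33·4 + 4·3 = 575
P: 24·3 + 14·6 + 11·2 + 38·1 + 33·5 + 4·5 = 401
S: 24·4 + 14·3 + 11·3 + 38·4 + 33·1 + 4·4 = 372
Q: 24·1 + 14·4 + 11·4 + 38·5 + 33·2 + 4·6 = 404
R: 24·6 + 14·5 + 11·1 + 38·2 + 33·3 + 4·1 = 404
U has the highest Borda score (575).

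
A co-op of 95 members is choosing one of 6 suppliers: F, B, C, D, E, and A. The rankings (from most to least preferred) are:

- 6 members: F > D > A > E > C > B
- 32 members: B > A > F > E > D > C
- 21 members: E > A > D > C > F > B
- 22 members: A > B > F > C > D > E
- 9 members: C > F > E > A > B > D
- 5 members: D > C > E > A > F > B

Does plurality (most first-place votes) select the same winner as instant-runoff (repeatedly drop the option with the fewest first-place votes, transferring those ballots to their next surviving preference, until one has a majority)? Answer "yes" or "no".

yes

Plurality — first-place votes: F 6, B 32, C 9, D 5, E 21, A 22. Winner: B.
Instant-runoff — R1 F 6, B 32, C 9, D 5, E 21, A 22 (D out); R2 F 6, B 32, C 14, E 21, A 22 (F out); R3 B 32, C 14, E 21, A 28 (C out); R4 B 32, E 35, A 28 (A out); R5 B 54, E 41 (B winner). Winner: B.
The two methods agree.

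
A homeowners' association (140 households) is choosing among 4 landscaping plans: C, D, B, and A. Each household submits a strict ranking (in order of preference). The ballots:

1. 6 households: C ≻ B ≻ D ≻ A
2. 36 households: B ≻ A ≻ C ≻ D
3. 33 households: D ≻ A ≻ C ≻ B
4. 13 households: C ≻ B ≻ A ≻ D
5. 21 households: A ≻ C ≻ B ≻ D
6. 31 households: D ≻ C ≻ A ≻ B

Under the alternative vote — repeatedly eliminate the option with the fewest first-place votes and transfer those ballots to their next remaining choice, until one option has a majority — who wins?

B

Round 1: C 19, D 64, B 36, A 21. Eliminate C.
Round 2: D 64, B 55, A 21. Eliminate A.
Round 3: D 64, B 76. B has a majority.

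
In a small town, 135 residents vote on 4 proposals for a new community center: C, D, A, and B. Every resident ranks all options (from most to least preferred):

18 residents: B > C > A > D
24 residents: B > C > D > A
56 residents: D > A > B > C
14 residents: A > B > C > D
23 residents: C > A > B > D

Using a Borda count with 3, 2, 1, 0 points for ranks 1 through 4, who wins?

B

C: 18·2 + 24·2 + 56·0 + 14·1 + 23·3 = 167
D: 18·0 + 24·1 + 56·3 + 14·0 + 23·0 = 192
A: 18·1 + 24·0 + 56·2 + 14·3 + 23·2 = 218
B: 18·3 + 24·3 + 56·1 + 14·2 + 23·1 = 233
B has the highest Borda score (233).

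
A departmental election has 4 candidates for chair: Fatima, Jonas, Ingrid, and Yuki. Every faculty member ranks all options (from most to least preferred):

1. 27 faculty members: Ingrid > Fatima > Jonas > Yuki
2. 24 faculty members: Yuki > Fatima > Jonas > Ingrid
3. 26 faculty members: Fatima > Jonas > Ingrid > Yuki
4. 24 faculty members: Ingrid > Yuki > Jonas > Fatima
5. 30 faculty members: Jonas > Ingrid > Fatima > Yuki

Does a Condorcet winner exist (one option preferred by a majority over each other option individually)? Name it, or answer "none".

Checking pairwise contests:
Ingrid beats Fatima 81–50.
Fatima beats Jonas 77–54.
Jonas beats Ingrid 80–51.
Fatima beats Yuki 83–48.
Every option loses at least one head-to-head, so there is no Condorcet winner.

none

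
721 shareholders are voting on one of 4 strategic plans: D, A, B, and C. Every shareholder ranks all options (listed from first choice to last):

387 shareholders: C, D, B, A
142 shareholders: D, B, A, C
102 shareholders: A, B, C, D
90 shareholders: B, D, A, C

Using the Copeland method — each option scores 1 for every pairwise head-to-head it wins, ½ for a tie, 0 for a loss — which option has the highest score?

C

D: beats A and B; loses to C → score 2.
A: loses to D, B, and C → score 0.
B: beats A; loses to D and C → score 1.
C: beats D, A, and B → score 3.
C has the best pairwise record.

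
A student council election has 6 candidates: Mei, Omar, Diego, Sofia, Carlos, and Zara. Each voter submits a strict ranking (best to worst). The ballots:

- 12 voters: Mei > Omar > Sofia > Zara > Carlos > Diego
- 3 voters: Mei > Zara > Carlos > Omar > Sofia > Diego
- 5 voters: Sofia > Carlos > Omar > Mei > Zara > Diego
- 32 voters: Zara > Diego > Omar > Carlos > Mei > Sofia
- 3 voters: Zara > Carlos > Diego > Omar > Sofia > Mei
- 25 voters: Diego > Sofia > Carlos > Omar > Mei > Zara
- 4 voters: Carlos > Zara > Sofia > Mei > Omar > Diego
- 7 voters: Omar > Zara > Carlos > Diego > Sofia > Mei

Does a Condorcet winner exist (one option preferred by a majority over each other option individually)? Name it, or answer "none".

none

Checking pairwise contests:
Omar beats Mei 72–19.
Diego beats Omar 60–31.
Zara beats Diego 66–25.
Mei beats Sofia 47–44.
Omar beats Carlos 51–40.
Omar beats Zara 49–42.
Every option loses at least one head-to-head, so there is no Condorcet winner.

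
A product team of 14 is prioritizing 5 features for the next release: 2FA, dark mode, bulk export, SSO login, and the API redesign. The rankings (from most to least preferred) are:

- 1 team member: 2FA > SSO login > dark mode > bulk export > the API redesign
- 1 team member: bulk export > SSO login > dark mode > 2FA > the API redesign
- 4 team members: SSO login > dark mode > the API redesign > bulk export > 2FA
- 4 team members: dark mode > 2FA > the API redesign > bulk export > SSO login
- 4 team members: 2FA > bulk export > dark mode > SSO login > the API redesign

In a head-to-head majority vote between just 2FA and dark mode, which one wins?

Voters preferring 2FA to dark mode: 5; preferring dark mode to 2FA: 9.
dark mode wins the head-to-head.

dark mode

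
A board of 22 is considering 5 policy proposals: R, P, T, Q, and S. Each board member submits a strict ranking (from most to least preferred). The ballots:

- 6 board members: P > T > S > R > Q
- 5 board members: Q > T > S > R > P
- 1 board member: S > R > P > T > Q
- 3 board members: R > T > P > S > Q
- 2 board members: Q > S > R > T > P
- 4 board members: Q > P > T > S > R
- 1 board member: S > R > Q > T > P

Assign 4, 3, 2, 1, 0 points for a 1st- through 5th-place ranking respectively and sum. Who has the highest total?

T

R: 6·1 + 5·1 + 1·3 + 3·4 + 2·2 + 4·0 + 1·3 = 33
P: 6·4 + 5·0 + 1·2 + 3·2 + 2·0 + 4·3 + 1·0 = 44
T: 6·3 + 5·3 + 1·1 + 3·3 + 2·1 + 4·2 + 1·1 = 54
Q: 6·0 + 5·4 + 1·0 + 3·0 + 2·4 + 4·4 + 1·2 = 46
S: 6·2 + 5·2 + 1·4 + 3·1 + 2·3 + 4·1 + 1·4 = 43
T has the highest Borda score (54).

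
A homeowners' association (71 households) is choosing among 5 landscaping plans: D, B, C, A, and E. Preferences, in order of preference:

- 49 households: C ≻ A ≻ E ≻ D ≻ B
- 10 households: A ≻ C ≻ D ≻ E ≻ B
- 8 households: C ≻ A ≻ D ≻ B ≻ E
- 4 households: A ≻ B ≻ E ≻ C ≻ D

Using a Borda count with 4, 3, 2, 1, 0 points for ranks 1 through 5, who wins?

D: 49·1 + 10·2 + 8·2 + 4·0 = 85
B: 49·0 + 10·0 + 8·1 + 4·3 = 20
C: 49·4 + 10·3 + 8·4 + 4·1 = 262
A: 49·3 + 10·4 + 8·3 + 4·4 = 227
E: 49·2 + 10·1 + 8·0 + 4·2 = 116
C has the highest Borda score (262).

C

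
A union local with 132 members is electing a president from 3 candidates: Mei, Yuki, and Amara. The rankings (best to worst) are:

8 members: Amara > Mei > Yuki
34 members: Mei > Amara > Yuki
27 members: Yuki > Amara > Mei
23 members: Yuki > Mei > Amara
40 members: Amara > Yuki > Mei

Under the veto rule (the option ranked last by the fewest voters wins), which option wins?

Last-place votes: Mei 67, Yuki 42, Amara 23.
Amara is ranked last by the fewest voters, so Amara wins.

Amara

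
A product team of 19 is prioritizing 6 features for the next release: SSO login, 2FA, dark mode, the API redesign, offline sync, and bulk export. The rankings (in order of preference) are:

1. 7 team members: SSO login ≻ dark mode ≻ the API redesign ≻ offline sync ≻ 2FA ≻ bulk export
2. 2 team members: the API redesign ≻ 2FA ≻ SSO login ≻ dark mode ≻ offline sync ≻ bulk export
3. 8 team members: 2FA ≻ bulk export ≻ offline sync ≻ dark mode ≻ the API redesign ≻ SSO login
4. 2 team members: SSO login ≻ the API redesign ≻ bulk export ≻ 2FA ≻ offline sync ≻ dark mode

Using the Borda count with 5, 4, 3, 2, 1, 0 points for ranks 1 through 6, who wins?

2FA

SSO login: 7·5 + 2·3 + 8·0 + 2·5 = 51
2FA: 7·1 + 2·4 + 8·5 + 2·2 = 59
dark mode: 7·4 + 2·2 + 8·2 + 2·0 = 48
the API redesign: 7·3 + 2·5 + 8·1 + 2·4 = 47
offline sync: 7·2 + 2·1 + 8·3 + 2·1 = 42
bulk export: 7·0 + 2·0 + 8·4 + 2·3 = 38
2FA has the highest Borda score (59).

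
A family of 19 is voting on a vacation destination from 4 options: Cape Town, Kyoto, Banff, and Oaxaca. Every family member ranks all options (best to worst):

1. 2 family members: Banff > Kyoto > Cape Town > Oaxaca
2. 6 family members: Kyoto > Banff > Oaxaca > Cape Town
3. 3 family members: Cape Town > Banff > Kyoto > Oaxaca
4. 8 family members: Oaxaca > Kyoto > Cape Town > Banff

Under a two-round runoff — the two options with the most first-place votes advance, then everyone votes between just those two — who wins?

Round 1 first-place votes: Cape Town 3, Kyoto 6, Banff 2, Oaxaca 8.
Oaxaca and Kyoto advance.
Runoff: Oaxaca is preferred to Kyoto by 8 voters; Kyoto by 11.
Kyoto wins the runoff.

Kyoto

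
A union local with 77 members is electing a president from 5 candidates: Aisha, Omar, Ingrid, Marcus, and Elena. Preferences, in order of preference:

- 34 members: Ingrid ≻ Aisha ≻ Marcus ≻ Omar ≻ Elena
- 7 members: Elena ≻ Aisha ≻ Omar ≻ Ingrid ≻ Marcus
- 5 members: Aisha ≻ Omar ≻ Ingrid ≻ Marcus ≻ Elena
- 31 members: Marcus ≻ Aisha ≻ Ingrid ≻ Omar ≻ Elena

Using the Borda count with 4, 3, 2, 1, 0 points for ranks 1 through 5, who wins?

Aisha: 34·3 + 7·3 + 5·4 + 31·3 = 236
Omar: 34·1 + 7·2 + 5·3 + 31·1 = 94
Ingrid: 34·4 + 7·1 + 5·2 + 31·2 = 215
Marcus: 34·2 + 7·0 + 5·1 + 31·4 = 197
Elena: 34·0 + 7·4 + 5·0 + 31·0 = 28
Aisha has the highest Borda score (236).

Aisha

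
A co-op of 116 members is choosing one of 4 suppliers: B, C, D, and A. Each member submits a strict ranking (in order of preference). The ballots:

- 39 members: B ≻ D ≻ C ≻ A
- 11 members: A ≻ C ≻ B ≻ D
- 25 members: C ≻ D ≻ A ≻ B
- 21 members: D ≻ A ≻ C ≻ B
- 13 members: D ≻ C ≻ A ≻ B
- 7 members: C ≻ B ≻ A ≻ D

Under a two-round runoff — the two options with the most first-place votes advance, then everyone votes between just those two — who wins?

Round 1 first-place votes: B 39, C 32, D 34, A 11.
B and D advance.
Runoff: B is preferred to D by 57 voters; D by 59.
D wins the runoff.

D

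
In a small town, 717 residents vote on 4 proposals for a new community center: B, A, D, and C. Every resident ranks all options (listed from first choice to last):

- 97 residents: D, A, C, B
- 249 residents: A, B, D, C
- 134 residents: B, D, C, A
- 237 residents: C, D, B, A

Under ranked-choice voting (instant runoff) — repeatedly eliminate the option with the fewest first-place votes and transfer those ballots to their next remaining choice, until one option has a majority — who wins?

C

Round 1: B 134, A 249, D 97, C 237. Eliminate D.
Round 2: B 134, A 346, C 237. Eliminate B.
Round 3: A 346, C 371. C has a majority.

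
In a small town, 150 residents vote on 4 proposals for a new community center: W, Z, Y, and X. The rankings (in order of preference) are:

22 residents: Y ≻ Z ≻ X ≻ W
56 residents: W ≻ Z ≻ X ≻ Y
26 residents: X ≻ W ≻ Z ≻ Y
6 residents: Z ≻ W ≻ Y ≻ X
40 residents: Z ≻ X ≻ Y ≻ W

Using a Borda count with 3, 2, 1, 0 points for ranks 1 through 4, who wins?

Z

W: 22·0 + 56·3 + 26·2 + 6·2 + 40·0 = 232
Z: 22·2 + 56·2 + 26·1 + 6·3 + 40·3 = 320
Y: 22·3 + 56·0 + 26·0 + 6·1 + 40·1 = 112
X: 22·1 + 56·1 + 26·3 + 6·0 + 40·2 = 236
Z has the highest Borda score (320).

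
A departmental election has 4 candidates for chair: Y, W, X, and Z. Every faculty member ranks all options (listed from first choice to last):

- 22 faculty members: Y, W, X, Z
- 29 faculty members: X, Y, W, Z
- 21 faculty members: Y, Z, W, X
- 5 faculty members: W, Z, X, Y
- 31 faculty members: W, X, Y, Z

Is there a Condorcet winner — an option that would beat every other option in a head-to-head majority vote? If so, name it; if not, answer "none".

none

Checking pairwise contests:
X beats Y 65–43.
Y beats W 72–36.
W beats X 79–29.
Y beats Z 103–5.
Every option loses at least one head-to-head, so there is no Condorcet winner.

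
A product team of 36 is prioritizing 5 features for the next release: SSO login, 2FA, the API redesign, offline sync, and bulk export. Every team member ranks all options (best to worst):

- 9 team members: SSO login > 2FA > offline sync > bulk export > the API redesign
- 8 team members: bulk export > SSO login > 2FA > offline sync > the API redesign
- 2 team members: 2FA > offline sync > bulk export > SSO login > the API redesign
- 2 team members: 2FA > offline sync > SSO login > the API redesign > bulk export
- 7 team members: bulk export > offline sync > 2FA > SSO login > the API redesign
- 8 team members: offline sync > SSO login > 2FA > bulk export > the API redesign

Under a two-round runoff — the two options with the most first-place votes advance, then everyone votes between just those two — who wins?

Round 1 first-place votes: SSO login 9, 2FA 4, the API redesign 0, offline sync 8, bulk export 15.
bulk export and SSO login advance.
Runoff: bulk export is preferred to SSO login by 17 voters; SSO login by 19.
SSO login wins the runoff.

SSO login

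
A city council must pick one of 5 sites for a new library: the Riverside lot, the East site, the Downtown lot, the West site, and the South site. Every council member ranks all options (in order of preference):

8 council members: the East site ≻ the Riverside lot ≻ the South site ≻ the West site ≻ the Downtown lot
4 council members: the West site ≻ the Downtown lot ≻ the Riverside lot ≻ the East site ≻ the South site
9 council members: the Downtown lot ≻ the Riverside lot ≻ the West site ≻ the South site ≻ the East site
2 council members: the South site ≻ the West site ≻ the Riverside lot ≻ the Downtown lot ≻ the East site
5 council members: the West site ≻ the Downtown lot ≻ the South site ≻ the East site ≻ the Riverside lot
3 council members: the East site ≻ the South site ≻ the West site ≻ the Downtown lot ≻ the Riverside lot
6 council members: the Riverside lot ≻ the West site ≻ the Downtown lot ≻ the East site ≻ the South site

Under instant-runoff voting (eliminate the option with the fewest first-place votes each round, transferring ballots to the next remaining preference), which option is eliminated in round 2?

Round 1: the Riverside lot 6, the East site 11, the Downtown lot 9, the West site 9, the South site 2. Eliminate the South site.
Round 2: the Riverside lot 6, the East site 11, the Downtown lot 9, the West site 11. Eliminate the Riverside lot.

the Riverside lot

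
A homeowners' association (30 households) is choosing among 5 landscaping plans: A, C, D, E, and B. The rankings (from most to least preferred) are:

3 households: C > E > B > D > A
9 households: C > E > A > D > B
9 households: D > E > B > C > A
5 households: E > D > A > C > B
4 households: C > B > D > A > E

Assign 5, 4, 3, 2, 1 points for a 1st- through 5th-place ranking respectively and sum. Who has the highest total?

A: 3·1 + 9·3 + 9·1 + 5·3 + 4·2 = 62
C: 3·5 + 9·5 + 9·2 + 5·2 + 4·5 = 108
D: 3·2 + 9·2 + 9·5 + 5·4 + 4·3 = 101
E: 3·4 + 9·4 + 9·4 + 5·5 + 4·1 = 113
B: 3·3 + 9·1 + 9·3 + 5·1 + 4·4 = 66
E has the highest Borda score (113).

E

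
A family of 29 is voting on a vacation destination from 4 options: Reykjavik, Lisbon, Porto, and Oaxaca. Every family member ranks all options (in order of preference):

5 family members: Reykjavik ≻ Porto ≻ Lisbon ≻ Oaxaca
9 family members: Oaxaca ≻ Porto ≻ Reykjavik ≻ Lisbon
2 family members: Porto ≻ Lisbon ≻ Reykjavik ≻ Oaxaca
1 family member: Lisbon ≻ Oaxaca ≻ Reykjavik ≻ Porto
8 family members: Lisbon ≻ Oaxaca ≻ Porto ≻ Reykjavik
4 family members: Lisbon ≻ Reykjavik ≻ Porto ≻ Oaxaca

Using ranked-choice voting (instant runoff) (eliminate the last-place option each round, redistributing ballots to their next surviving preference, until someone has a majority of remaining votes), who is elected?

Lisbon

Round 1: Reykjavik 5, Lisbon 13, Porto 2, Oaxaca 9. Eliminate Porto.
Round 2: Reykjavik 5, Lisbon 15, Oaxaca 9. Lisbon has a majority.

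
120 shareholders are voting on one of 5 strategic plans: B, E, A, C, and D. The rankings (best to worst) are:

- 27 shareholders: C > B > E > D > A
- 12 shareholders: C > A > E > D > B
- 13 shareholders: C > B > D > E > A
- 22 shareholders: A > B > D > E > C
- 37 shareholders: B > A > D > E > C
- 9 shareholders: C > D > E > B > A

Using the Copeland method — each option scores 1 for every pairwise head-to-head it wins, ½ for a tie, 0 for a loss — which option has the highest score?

B: beats E, A, and D; loses to C → score 3.
E: loses to B, A, C, and D → score 0.
A: beats E and D; loses to B and C → score 2.
C: beats B, E, A, and D → score 4.
D: beats E; loses to B, A, and C → score 1.
C has the best pairwise record.

C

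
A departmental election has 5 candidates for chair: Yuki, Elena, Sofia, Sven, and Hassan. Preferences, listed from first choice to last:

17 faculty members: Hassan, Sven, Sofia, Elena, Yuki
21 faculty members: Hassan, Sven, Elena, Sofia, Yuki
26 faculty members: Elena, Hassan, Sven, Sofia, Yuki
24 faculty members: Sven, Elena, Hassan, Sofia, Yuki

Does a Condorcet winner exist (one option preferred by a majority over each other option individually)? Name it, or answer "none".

none

Checking pairwise contests:
Elena beats Yuki 88–0.
Sven beats Elena 62–26.
Elena beats Sofia 71–17.
Hassan beats Sven 64–24.
Elena beats Hassan 50–38.
Every option loses at least one head-to-head, so there is no Condorcet winner.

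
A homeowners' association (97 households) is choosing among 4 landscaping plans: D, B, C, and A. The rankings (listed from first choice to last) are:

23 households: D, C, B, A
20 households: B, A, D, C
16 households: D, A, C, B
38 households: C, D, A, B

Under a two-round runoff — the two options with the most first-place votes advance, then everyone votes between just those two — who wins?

Round 1 first-place votes: D 39, B 20, C 38, A 0.
D and C advance.
Runoff: D is preferred to C by 59 voters; C by 38.
D wins the runoff.

D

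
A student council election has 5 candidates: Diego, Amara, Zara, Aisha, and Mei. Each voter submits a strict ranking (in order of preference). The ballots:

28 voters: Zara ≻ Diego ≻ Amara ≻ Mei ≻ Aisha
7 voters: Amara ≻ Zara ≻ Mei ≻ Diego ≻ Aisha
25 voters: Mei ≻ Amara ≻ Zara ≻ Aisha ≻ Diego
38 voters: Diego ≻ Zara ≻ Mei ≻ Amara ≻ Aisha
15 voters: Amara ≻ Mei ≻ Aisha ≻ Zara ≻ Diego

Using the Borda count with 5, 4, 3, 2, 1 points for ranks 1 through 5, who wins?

Diego: 28·4 + 7·2 + 25·1 + 38·5 + 15·1 = 356
Amara: 28·3 + 7·5 + 25·4 + 38·2 + 15·5 = 370
Zara: 28·5 + 7·4 + 25·3 + 38·4 + 15·2 = 425
Aisha: 28·1 + 7·1 + 25·2 + 38·1 + 15·3 = 168
Mei: 28·2 + 7·3 + 25·5 + 38·3 + 15·4 = 376
Zara has the highest Borda score (425).

Zara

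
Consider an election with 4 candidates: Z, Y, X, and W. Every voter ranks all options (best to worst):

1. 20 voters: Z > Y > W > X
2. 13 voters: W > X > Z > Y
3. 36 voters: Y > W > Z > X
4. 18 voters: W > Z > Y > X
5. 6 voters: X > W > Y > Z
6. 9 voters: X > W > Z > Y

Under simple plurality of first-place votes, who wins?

First-place votes: Z 20, Y 36, X 15, W 31.
Y has the most first-place votes.

Y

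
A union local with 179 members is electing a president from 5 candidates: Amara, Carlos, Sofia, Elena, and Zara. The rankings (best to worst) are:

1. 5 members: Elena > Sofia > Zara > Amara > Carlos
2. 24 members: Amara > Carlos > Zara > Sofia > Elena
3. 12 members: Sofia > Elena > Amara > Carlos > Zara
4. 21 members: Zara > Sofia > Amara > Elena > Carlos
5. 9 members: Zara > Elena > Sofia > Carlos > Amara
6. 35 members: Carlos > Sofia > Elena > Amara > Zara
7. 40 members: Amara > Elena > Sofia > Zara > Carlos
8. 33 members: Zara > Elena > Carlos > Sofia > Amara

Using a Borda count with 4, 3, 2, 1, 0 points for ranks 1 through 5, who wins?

Amara: 5·1 + 24·4 + 12·2 + 21·2 + 9·0 + 35·1 + 40·4 + 33·0 = 362
Carlos: 5·0 + 24·3 + 12·1 + 21·0 + 9·1 + 35·4 + 40·0 + 33·2 = 299
Sofia: 5·3 + 24·1 + 12·4 + 21·3 + 9·2 + 35·3 + 40·2 + 33·1 = 386
Elena: 5·4 + 24·0 + 12·3 + 21·1 + 9·3 + 35·2 + 40·3 + 33·3 = 393
Zara: 5·2 + 24·2 + 12·0 + 21·4 + 9·4 + 35·0 + 40·1 + 33·4 = 350
Elena has the highest Borda score (393).

Elena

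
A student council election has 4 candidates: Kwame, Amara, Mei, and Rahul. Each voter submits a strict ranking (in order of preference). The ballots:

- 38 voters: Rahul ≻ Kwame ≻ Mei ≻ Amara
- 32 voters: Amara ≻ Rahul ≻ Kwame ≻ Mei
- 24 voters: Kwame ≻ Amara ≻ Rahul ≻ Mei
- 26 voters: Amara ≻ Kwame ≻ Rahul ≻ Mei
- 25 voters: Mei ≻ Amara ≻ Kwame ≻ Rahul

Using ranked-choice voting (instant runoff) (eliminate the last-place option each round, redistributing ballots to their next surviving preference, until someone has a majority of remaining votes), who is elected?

Round 1: Kwame 24, Amara 58, Mei 25, Rahul 38. Eliminate Kwame.
Round 2: Amara 82, Mei 25, Rahul 38. Amara has a majority.

Amara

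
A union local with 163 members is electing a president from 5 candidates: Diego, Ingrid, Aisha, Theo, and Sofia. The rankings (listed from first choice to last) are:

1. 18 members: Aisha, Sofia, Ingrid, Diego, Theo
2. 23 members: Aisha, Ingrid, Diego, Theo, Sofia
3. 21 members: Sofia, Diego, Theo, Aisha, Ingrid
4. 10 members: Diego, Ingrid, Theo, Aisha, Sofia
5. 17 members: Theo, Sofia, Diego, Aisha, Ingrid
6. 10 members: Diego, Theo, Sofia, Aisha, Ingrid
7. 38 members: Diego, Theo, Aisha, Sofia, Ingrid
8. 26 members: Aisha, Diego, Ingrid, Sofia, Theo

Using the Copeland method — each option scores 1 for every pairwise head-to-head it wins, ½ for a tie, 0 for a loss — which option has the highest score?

Diego: beats Ingrid, Aisha, Theo, and Sofia → score 4.
Ingrid: loses to Diego, Aisha, Theo, and Sofia → score 0.
Aisha: beats Ingrid and Sofia; loses to Diego and Theo → score 2.
Theo: beats Ingrid, Aisha, and Sofia; loses to Diego → score 3.
Sofia: beats Ingrid; loses to Diego, Aisha, and Theo → score 1.
Diego has the best pairwise record.

Diego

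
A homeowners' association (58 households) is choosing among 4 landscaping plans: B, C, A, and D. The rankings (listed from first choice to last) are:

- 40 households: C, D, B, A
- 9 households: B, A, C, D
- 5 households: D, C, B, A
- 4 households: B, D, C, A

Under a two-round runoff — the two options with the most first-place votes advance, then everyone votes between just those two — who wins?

C

Round 1 first-place votes: B 13, C 40, A 0, D 5.
C and B advance.
Runoff: C is preferred to B by 45 voters; B by 13.
C wins the runoff.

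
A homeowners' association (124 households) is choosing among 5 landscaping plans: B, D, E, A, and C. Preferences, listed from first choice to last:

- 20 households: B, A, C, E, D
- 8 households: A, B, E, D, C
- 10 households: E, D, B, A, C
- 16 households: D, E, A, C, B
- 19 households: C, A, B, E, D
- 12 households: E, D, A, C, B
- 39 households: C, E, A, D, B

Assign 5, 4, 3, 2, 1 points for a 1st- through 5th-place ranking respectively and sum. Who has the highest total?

B: 20·5 + 8·4 + 10·3 + 16·1 + 19·3 + 12·1 + 39·1 = 286
D: 20·1 + 8·2 + 10·4 + 16·5 + 19·1 + 12·4 + 39·2 = 301
E: 20·2 + 8·3 + 10·5 + 16·4 + 19·2 + 12·5 + 39·4 = 432
A: 20·4 + 8·5 + 10·2 + 16·3 + 19·4 + 12·3 + 39·3 = 417
C: 20·3 + 8·1 + 10·1 + 16·2 + 19·5 + 12·2 + 39·5 = 424
E has the highest Borda score (432).

E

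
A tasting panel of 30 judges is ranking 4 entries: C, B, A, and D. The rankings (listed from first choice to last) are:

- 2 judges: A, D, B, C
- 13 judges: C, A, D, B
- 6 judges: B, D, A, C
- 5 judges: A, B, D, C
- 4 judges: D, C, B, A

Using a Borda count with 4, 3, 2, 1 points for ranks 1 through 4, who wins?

A

C: 2·1 + 13·4 + 6·1 + 5·1 + 4·3 = 77
B: 2·2 + 13·1 + 6·4 + 5·3 + 4·2 = 64
A: 2·4 + 13·3 + 6·2 + 5·4 + 4·1 = 83
D: 2·3 + 13·2 + 6·3 + 5·2 + 4·4 = 76
A has the highest Borda score (83).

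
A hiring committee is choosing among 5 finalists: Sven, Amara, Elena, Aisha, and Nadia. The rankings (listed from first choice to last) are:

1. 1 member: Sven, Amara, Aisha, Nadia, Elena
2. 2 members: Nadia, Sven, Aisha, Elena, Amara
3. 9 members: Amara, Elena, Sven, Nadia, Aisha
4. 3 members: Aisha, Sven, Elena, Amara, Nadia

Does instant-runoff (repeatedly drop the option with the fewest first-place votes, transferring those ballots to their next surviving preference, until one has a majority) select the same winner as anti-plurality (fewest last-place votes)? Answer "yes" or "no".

Instant-runoff — R1 Sven 1, Amara 9, Elena 0, Aisha 3, Nadia 2 (Amara winner). Winner: Amara.
Anti-plurality — last-place votes: Sven 0, Amara 2, Elena 1, Aisha 9, Nadia 3. Winner: Sven.
The two methods disagree.

no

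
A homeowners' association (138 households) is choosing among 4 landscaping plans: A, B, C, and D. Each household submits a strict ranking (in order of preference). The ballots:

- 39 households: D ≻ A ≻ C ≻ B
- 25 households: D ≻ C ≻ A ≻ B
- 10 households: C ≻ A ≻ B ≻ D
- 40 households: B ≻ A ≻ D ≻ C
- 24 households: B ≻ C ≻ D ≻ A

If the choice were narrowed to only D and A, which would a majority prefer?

D

Voters preferring D to A: 88; preferring A to D: 50.
D wins the head-to-head.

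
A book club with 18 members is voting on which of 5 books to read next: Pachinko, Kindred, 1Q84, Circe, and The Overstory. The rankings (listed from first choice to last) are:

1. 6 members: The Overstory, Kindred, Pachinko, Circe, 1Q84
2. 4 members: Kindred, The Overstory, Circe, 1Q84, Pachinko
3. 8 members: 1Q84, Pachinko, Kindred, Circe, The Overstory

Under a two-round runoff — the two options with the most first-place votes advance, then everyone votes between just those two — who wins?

The Overstory

Round 1 first-place votes: Pachinko 0, Kindred 4, 1Q84 8, Circe 0, The Overstory 6.
1Q84 and The Overstory advance.
Runoff: 1Q84 is preferred to The Overstory by 8 voters; The Overstory by 10.
The Overstory wins the runoff.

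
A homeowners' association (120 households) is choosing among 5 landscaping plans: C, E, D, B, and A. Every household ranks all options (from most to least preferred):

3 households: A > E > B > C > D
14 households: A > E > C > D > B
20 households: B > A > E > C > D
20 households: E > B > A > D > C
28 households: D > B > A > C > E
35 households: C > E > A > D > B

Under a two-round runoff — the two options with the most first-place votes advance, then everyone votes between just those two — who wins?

C

Round 1 first-place votes: C 35, E 20, D 28, B 20, A 17.
C and D advance.
Runoff: C is preferred to D by 72 voters; D by 48.
C wins the runoff.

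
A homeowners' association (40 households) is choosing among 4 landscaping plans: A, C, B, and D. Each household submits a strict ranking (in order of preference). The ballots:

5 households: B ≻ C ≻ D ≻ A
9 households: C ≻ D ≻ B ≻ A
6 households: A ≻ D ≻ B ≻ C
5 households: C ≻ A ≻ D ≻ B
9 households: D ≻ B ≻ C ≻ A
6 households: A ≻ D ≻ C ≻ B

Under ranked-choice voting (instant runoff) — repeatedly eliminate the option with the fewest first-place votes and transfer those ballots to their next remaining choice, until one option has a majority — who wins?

C

Round 1: A 12, C 14, B 5, D 9. Eliminate B.
Round 2: A 12, C 19, D 9. Eliminate D.
Round 3: A 12, C 28. C has a majority.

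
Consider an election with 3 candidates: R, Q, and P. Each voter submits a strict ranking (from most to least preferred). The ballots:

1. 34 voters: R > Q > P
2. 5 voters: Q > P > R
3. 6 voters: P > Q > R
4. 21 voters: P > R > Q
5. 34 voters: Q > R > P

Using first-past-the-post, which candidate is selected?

Q

First-place votes: R 34, Q 39, P 27.
Q has the most first-place votes.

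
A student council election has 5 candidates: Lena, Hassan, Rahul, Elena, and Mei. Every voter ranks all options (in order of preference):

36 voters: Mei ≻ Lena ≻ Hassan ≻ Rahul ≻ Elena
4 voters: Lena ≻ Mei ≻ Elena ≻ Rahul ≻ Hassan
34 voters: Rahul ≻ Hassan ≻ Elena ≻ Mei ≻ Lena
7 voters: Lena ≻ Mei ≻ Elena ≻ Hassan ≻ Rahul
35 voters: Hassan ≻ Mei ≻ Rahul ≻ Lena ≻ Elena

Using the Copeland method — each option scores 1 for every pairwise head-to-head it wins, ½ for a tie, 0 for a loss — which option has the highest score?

Hassan

Lena: beats Elena; loses to Hassan, Rahul, and Mei → score 1.
Hassan: beats Lena, Rahul, Elena, and Mei → score 4.
Rahul: beats Lena and Elena; loses to Hassan and Mei → score 2.
Elena: loses to Lena, Hassan, Rahul, and Mei → score 0.
Mei: beats Lena, Rahul, and Elena; loses to Hassan → score 3.
Hassan has the best pairwise record.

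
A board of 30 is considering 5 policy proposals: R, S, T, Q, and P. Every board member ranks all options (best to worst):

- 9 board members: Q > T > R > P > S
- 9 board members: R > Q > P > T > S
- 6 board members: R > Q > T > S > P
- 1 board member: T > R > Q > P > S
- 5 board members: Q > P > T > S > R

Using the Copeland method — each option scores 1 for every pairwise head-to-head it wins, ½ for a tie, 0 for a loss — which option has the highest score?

R

R: beats S, Q, and P; ties T → score 3.5.
S: loses to R, T, Q, and P → score 0.
T: beats S and P; ties R; loses to Q → score 2.5.
Q: beats S, T, and P; loses to R → score 3.
P: beats S; loses to R, T, and Q → score 1.
R has the best pairwise record.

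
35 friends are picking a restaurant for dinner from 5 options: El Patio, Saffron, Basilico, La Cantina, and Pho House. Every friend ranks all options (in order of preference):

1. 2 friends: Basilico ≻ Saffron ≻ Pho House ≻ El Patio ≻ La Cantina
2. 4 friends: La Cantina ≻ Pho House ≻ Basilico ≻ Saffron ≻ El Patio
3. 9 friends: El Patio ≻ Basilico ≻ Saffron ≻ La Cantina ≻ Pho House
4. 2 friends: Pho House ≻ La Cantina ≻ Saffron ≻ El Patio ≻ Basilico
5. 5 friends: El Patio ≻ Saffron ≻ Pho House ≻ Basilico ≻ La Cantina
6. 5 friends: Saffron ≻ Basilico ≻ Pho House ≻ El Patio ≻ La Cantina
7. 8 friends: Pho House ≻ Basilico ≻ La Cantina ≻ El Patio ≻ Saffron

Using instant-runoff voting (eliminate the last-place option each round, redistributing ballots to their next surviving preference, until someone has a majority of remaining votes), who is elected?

Round 1: El Patio 14, Saffron 5, Basilico 2, La Cantina 4, Pho House 10. Eliminate Basilico.
Round 2: El Patio 14, Saffron 7, La Cantina 4, Pho House 10. Eliminate La Cantina.
Round 3: El Patio 14, Saffron 7, Pho House 14. Eliminate Saffron.
Round 4: El Patio 14, Pho House 21. Pho House has a majority.

Pho House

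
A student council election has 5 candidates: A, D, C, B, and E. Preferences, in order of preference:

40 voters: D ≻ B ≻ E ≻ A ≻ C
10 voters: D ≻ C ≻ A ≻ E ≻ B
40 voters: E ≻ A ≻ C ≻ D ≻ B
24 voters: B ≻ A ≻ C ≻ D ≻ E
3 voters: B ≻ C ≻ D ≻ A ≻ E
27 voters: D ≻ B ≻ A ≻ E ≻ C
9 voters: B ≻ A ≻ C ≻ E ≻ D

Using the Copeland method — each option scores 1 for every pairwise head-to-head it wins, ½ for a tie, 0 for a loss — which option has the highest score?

A: beats C; loses to D, B, and E → score 1.
D: beats A, C, B, and E → score 4.
C: loses to A, D, B, and E → score 0.
B: beats A, C, and E; loses to D → score 3.
E: beats A and C; loses to D and B → score 2.
D has the best pairwise record.

D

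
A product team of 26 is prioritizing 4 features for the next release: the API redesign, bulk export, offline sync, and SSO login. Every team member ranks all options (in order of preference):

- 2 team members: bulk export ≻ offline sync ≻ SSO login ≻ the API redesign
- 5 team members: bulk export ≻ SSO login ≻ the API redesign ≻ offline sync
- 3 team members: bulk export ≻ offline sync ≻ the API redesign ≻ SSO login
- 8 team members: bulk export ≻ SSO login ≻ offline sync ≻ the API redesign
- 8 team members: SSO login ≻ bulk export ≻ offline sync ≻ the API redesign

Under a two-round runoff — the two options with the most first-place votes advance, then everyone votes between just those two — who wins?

bulk export

Round 1 first-place votes: the API redesign 0, bulk export 18, offline sync 0, SSO login 8.
bulk export and SSO login advance.
Runoff: bulk export is preferred to SSO login by 18 voters; SSO login by 8.
bulk export wins the runoff.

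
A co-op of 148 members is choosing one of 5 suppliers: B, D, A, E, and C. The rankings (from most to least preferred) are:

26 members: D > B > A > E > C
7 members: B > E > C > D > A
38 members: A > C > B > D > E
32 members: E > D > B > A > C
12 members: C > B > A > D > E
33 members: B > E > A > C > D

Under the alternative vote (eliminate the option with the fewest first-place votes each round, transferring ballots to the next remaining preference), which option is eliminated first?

C

Round 1: B 40, D 26, A 38, E 32, C 12. Eliminate C.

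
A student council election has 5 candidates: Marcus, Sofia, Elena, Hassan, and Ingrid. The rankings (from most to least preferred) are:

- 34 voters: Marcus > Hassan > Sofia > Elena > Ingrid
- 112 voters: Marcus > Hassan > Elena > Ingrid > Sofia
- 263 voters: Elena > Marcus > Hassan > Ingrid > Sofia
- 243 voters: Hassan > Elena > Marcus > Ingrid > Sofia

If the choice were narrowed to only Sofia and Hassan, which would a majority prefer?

Hassan

Voters preferring Sofia to Hassan: 0; preferring Hassan to Sofia: 652.
Hassan wins the head-to-head.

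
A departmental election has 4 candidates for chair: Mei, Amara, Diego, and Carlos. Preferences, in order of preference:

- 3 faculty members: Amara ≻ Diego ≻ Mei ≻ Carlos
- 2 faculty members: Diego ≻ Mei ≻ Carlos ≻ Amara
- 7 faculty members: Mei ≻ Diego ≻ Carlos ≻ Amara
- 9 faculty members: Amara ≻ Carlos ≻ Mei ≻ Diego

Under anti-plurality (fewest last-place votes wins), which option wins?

Last-place votes: Mei 0, Amara 9, Diego 9, Carlos 3.
Mei is ranked last by the fewest voters, so Mei wins.

Mei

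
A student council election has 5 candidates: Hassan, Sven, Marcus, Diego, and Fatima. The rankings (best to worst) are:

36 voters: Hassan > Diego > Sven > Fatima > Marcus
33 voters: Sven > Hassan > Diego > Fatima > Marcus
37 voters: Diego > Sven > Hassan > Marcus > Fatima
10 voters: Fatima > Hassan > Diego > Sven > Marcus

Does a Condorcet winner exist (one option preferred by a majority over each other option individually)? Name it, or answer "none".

none

Checking pairwise contests:
Sven beats Hassan 70–46.
Diego beats Sven 83–33.
Hassan beats Marcus 116–0.
Hassan beats Diego 79–37.
Hassan beats Fatima 106–10.
Every option loses at least one head-to-head, so there is no Condorcet winner.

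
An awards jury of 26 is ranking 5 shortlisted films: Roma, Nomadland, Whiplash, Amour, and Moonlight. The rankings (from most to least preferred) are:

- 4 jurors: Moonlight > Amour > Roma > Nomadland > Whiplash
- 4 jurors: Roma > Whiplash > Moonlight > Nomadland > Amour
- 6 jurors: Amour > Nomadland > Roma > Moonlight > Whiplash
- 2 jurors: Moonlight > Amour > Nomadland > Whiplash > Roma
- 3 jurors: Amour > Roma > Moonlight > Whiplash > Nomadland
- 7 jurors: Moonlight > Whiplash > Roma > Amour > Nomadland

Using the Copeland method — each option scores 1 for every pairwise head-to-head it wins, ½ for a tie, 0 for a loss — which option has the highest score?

Roma: beats Nomadland and Whiplash; ties Moonlight; loses to Amour → score 2.5.
Nomadland: loses to Roma, Whiplash, Amour, and Moonlight → score 0.
Whiplash: beats Nomadland; loses to Roma, Amour, and Moonlight → score 1.
Amour: beats Roma, Nomadland, and Whiplash; loses to Moonlight → score 3.
Moonlight: beats Nomadland, Whiplash, and Amour; ties Roma → score 3.5.
Moonlight has the best pairwise record.

Moonlight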